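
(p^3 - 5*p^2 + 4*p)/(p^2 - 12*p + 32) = p*(p - 1)/(p - 8)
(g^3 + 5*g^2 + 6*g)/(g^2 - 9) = g*(g + 2)/(g - 3)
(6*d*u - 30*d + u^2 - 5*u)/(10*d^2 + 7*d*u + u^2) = (6*d*u - 30*d + u^2 - 5*u)/(10*d^2 + 7*d*u + u^2)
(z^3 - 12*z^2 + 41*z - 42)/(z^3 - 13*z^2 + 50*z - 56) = (z - 3)/(z - 4)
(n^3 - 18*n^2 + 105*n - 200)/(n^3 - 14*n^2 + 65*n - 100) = (n - 8)/(n - 4)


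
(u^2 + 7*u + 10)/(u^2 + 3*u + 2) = (u + 5)/(u + 1)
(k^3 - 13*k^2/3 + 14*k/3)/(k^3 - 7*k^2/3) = (k - 2)/k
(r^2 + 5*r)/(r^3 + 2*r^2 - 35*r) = (r + 5)/(r^2 + 2*r - 35)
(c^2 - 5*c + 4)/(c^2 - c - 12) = (c - 1)/(c + 3)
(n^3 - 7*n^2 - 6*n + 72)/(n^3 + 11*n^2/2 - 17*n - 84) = 2*(n^2 - 3*n - 18)/(2*n^2 + 19*n + 42)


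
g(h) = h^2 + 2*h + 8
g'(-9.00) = -16.00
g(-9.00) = 71.00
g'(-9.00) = -16.00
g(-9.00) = 71.00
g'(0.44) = 2.88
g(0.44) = 9.07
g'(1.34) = 4.68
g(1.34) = 12.48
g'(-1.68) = -1.36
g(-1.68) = 7.46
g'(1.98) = 5.96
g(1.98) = 15.88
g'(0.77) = 3.54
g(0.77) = 10.13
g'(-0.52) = 0.96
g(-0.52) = 7.23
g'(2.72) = 7.44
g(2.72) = 20.84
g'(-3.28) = -4.56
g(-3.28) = 12.20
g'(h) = 2*h + 2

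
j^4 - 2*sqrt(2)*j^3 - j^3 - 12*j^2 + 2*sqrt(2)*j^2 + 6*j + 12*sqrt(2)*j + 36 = (j - 3)*(j + 2)*(j - 3*sqrt(2))*(j + sqrt(2))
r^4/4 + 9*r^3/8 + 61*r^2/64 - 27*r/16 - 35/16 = (r/2 + 1)^2*(r - 5/4)*(r + 7/4)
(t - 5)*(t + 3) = t^2 - 2*t - 15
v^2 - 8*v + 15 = (v - 5)*(v - 3)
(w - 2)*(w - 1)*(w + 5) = w^3 + 2*w^2 - 13*w + 10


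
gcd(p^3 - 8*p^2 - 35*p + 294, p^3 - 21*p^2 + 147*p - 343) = p^2 - 14*p + 49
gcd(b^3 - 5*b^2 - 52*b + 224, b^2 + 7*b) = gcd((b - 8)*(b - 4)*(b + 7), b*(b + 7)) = b + 7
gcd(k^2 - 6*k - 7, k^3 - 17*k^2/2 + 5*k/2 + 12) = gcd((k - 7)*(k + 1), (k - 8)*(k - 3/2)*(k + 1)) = k + 1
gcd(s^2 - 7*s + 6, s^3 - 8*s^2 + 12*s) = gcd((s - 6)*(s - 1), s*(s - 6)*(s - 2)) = s - 6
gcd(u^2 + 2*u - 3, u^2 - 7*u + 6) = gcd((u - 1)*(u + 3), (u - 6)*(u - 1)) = u - 1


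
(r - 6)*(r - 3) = r^2 - 9*r + 18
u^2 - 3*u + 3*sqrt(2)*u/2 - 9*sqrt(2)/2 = (u - 3)*(u + 3*sqrt(2)/2)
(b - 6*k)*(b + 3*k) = b^2 - 3*b*k - 18*k^2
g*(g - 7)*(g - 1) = g^3 - 8*g^2 + 7*g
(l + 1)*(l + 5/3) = l^2 + 8*l/3 + 5/3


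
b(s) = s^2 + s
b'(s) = 2*s + 1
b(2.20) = 7.04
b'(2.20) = 5.40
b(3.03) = 12.21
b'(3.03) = 7.06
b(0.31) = 0.41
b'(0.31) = 1.62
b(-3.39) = 8.10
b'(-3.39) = -5.78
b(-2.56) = 3.99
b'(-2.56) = -4.12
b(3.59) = 16.48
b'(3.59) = 8.18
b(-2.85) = 5.27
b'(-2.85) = -4.70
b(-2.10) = 2.31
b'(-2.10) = -3.20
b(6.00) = 42.00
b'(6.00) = 13.00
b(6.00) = 42.00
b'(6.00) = 13.00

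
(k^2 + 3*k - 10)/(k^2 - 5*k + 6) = (k + 5)/(k - 3)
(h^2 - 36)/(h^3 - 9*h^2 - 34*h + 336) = (h - 6)/(h^2 - 15*h + 56)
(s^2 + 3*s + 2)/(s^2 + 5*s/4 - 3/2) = 4*(s + 1)/(4*s - 3)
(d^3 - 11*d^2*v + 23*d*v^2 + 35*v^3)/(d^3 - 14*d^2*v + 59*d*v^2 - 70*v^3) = (-d - v)/(-d + 2*v)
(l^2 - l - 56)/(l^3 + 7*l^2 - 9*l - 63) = (l - 8)/(l^2 - 9)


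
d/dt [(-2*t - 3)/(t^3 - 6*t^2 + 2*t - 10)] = (4*t^3 - 3*t^2 - 36*t + 26)/(t^6 - 12*t^5 + 40*t^4 - 44*t^3 + 124*t^2 - 40*t + 100)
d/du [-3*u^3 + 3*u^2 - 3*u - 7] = -9*u^2 + 6*u - 3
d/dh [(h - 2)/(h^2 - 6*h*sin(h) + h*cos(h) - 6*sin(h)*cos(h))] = (h^2 - 6*h*sin(h) + h*cos(h) + (h - 2)*(h*sin(h) + 6*h*cos(h) - 2*h + 6*sin(h) - cos(h) + 6*cos(2*h)) - 3*sin(2*h))/((h - 6*sin(h))^2*(h + cos(h))^2)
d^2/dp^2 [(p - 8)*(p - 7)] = 2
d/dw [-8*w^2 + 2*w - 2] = 2 - 16*w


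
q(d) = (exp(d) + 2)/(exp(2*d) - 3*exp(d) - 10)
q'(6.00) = 0.00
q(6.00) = 0.00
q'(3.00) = -0.09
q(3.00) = 0.07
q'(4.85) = -0.01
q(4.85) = 0.01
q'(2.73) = -0.14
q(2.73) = 0.10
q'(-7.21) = -0.00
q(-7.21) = -0.20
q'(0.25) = -0.09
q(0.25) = -0.27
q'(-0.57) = -0.03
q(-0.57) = -0.23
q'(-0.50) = -0.03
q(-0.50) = -0.23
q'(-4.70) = -0.00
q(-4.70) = -0.20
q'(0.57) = -0.17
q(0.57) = -0.31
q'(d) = (exp(d) + 2)*(-2*exp(2*d) + 3*exp(d))/(exp(2*d) - 3*exp(d) - 10)^2 + exp(d)/(exp(2*d) - 3*exp(d) - 10) = -exp(d)/(exp(2*d) - 10*exp(d) + 25)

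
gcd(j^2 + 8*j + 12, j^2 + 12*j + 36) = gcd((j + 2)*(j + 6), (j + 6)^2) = j + 6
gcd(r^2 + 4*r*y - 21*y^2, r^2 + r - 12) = 1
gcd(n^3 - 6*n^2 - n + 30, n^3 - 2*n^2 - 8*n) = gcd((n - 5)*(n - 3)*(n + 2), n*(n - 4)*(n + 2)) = n + 2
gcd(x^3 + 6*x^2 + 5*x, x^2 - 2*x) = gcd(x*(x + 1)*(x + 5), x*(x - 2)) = x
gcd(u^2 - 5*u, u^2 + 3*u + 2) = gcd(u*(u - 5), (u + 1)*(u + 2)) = 1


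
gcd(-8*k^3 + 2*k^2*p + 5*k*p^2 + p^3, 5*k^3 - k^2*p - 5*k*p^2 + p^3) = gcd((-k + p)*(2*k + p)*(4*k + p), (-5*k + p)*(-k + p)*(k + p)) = -k + p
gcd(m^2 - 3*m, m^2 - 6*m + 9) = m - 3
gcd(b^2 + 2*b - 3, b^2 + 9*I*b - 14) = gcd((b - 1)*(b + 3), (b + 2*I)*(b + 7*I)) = 1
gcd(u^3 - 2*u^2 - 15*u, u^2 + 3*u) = u^2 + 3*u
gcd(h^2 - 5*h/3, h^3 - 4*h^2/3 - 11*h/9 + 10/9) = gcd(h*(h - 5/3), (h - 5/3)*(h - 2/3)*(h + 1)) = h - 5/3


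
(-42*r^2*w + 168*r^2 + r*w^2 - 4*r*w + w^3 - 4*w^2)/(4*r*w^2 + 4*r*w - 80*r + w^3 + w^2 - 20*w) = (-42*r^2 + r*w + w^2)/(4*r*w + 20*r + w^2 + 5*w)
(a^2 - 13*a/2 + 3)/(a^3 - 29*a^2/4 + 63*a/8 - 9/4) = 4/(4*a - 3)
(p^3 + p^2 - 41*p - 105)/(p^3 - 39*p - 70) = (p + 3)/(p + 2)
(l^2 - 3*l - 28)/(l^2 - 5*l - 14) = (l + 4)/(l + 2)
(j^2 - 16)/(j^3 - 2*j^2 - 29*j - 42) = (16 - j^2)/(-j^3 + 2*j^2 + 29*j + 42)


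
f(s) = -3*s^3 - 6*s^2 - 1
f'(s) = -9*s^2 - 12*s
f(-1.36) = -4.55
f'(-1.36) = -0.33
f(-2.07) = -0.10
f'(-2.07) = -13.72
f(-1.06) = -4.17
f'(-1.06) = 2.61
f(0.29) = -1.58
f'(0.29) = -4.24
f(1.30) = -17.73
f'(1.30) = -30.81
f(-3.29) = 40.89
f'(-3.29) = -57.94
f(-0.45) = -1.94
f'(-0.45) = 3.58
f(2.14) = -57.88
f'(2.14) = -66.90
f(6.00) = -865.00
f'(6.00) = -396.00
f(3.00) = -136.00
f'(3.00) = -117.00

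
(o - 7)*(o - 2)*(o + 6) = o^3 - 3*o^2 - 40*o + 84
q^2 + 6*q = q*(q + 6)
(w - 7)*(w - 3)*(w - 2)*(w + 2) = w^4 - 10*w^3 + 17*w^2 + 40*w - 84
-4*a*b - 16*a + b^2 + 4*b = (-4*a + b)*(b + 4)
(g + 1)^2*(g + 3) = g^3 + 5*g^2 + 7*g + 3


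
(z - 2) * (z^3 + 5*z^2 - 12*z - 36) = z^4 + 3*z^3 - 22*z^2 - 12*z + 72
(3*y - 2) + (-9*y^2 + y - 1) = -9*y^2 + 4*y - 3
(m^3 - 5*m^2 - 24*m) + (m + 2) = m^3 - 5*m^2 - 23*m + 2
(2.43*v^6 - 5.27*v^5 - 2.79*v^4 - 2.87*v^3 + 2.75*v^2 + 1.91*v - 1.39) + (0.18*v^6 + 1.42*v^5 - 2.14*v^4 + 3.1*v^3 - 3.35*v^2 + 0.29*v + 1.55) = 2.61*v^6 - 3.85*v^5 - 4.93*v^4 + 0.23*v^3 - 0.6*v^2 + 2.2*v + 0.16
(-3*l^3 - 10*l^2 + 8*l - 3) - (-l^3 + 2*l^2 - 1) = -2*l^3 - 12*l^2 + 8*l - 2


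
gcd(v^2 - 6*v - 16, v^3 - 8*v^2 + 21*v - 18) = 1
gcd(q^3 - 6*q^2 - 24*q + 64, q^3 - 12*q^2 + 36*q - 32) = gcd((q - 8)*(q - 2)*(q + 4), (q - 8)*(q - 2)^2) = q^2 - 10*q + 16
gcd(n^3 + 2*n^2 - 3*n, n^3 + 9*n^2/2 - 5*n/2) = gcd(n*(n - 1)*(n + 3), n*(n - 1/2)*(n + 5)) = n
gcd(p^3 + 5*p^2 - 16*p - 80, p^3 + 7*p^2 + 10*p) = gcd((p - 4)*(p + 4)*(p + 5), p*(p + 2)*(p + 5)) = p + 5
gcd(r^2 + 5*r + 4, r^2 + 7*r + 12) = r + 4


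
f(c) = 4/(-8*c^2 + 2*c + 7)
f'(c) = 4*(16*c - 2)/(-8*c^2 + 2*c + 7)^2 = 8*(8*c - 1)/(-8*c^2 + 2*c + 7)^2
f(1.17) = -2.48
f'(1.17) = 25.76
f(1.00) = 4.00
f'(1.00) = 56.00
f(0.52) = 0.68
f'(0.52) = 0.73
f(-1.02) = -1.19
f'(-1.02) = -6.48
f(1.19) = -2.05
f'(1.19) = 17.95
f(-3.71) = -0.04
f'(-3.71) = -0.02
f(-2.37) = -0.09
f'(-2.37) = -0.09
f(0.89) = 1.64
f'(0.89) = 8.20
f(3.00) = -0.07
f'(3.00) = 0.05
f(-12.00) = 0.00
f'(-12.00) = 0.00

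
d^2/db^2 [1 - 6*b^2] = -12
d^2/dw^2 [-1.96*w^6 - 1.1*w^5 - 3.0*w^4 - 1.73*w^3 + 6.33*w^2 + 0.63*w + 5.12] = -58.8*w^4 - 22.0*w^3 - 36.0*w^2 - 10.38*w + 12.66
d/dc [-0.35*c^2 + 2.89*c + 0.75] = 2.89 - 0.7*c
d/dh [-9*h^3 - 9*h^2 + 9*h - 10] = -27*h^2 - 18*h + 9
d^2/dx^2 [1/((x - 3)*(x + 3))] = 6*(x^2 + 3)/(x^6 - 27*x^4 + 243*x^2 - 729)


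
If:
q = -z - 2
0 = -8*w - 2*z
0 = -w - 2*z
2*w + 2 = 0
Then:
No Solution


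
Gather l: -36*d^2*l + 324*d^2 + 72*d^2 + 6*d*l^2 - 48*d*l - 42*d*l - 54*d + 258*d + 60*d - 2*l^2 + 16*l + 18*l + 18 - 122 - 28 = 396*d^2 + 264*d + l^2*(6*d - 2) + l*(-36*d^2 - 90*d + 34) - 132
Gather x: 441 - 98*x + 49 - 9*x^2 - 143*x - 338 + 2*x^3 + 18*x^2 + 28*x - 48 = 2*x^3 + 9*x^2 - 213*x + 104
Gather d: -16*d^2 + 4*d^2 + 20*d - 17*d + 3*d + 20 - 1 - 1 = -12*d^2 + 6*d + 18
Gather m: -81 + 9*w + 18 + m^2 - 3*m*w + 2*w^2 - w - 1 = m^2 - 3*m*w + 2*w^2 + 8*w - 64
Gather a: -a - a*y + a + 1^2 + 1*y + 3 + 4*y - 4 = -a*y + 5*y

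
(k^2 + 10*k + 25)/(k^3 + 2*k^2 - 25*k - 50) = (k + 5)/(k^2 - 3*k - 10)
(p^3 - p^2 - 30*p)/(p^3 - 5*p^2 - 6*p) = (p + 5)/(p + 1)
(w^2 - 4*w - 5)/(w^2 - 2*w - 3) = (w - 5)/(w - 3)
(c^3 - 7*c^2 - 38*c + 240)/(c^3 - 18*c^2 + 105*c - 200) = (c + 6)/(c - 5)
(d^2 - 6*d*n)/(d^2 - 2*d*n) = (d - 6*n)/(d - 2*n)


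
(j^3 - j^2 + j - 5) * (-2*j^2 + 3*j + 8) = -2*j^5 + 5*j^4 + 3*j^3 + 5*j^2 - 7*j - 40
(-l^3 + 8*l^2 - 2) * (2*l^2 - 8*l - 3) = -2*l^5 + 24*l^4 - 61*l^3 - 28*l^2 + 16*l + 6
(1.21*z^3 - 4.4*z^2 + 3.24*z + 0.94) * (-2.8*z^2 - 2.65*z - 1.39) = -3.388*z^5 + 9.1135*z^4 + 0.906100000000002*z^3 - 5.102*z^2 - 6.9946*z - 1.3066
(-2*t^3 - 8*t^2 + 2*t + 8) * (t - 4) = -2*t^4 + 34*t^2 - 32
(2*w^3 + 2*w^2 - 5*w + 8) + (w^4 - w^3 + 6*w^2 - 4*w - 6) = w^4 + w^3 + 8*w^2 - 9*w + 2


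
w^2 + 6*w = w*(w + 6)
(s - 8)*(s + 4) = s^2 - 4*s - 32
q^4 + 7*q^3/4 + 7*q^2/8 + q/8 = q*(q + 1/4)*(q + 1/2)*(q + 1)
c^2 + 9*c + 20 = (c + 4)*(c + 5)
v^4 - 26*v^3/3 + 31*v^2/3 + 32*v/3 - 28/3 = (v - 7)*(v - 2)*(v - 2/3)*(v + 1)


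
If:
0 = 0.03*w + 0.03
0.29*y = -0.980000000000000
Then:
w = -1.00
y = -3.38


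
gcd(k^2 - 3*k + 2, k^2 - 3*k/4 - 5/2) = k - 2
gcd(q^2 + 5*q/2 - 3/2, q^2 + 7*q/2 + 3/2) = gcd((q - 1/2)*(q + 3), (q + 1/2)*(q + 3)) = q + 3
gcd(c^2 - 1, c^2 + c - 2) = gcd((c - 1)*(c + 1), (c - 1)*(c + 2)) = c - 1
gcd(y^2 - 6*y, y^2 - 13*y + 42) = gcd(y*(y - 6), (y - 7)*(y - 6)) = y - 6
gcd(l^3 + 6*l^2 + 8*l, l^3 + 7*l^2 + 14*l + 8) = l^2 + 6*l + 8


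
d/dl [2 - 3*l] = -3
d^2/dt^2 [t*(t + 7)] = 2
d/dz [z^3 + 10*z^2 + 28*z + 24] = 3*z^2 + 20*z + 28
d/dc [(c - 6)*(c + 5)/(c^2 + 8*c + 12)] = 3*(3*c^2 + 28*c + 76)/(c^4 + 16*c^3 + 88*c^2 + 192*c + 144)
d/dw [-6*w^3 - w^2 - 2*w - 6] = -18*w^2 - 2*w - 2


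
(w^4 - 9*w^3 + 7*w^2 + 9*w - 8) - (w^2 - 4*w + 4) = w^4 - 9*w^3 + 6*w^2 + 13*w - 12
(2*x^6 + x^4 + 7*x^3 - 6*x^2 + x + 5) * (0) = 0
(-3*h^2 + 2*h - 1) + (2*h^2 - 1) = -h^2 + 2*h - 2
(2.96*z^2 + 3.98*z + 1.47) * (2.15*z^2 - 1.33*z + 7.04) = 6.364*z^4 + 4.6202*z^3 + 18.7055*z^2 + 26.0641*z + 10.3488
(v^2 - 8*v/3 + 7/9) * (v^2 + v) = v^4 - 5*v^3/3 - 17*v^2/9 + 7*v/9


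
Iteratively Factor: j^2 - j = (j - 1)*(j)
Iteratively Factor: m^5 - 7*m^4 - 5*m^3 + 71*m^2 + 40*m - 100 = (m + 2)*(m^4 - 9*m^3 + 13*m^2 + 45*m - 50) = (m + 2)^2*(m^3 - 11*m^2 + 35*m - 25) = (m - 5)*(m + 2)^2*(m^2 - 6*m + 5) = (m - 5)^2*(m + 2)^2*(m - 1)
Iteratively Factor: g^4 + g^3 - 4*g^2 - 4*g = (g - 2)*(g^3 + 3*g^2 + 2*g) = (g - 2)*(g + 2)*(g^2 + g) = (g - 2)*(g + 1)*(g + 2)*(g)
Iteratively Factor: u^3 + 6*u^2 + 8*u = (u + 2)*(u^2 + 4*u) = u*(u + 2)*(u + 4)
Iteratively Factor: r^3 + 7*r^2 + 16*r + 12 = (r + 3)*(r^2 + 4*r + 4) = (r + 2)*(r + 3)*(r + 2)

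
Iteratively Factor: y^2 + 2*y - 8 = (y + 4)*(y - 2)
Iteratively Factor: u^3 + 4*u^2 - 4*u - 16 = (u + 4)*(u^2 - 4) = (u - 2)*(u + 4)*(u + 2)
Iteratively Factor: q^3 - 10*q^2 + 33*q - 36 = (q - 3)*(q^2 - 7*q + 12) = (q - 3)^2*(q - 4)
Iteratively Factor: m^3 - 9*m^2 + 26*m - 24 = (m - 4)*(m^2 - 5*m + 6) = (m - 4)*(m - 3)*(m - 2)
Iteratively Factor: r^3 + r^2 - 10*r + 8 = (r + 4)*(r^2 - 3*r + 2) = (r - 1)*(r + 4)*(r - 2)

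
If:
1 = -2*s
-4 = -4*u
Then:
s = -1/2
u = 1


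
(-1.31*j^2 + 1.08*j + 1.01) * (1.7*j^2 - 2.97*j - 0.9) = -2.227*j^4 + 5.7267*j^3 - 0.3116*j^2 - 3.9717*j - 0.909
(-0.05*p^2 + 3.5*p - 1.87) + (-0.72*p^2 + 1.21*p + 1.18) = -0.77*p^2 + 4.71*p - 0.69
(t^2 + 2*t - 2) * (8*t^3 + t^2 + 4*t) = 8*t^5 + 17*t^4 - 10*t^3 + 6*t^2 - 8*t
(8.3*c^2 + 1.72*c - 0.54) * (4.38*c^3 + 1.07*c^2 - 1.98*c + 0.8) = 36.354*c^5 + 16.4146*c^4 - 16.9588*c^3 + 2.6566*c^2 + 2.4452*c - 0.432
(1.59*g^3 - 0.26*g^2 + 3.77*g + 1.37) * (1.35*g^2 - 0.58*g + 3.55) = 2.1465*g^5 - 1.2732*g^4 + 10.8848*g^3 - 1.2601*g^2 + 12.5889*g + 4.8635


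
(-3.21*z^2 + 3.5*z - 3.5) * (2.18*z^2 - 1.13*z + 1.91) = -6.9978*z^4 + 11.2573*z^3 - 17.7161*z^2 + 10.64*z - 6.685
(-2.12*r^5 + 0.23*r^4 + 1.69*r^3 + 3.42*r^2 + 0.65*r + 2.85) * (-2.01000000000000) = 4.2612*r^5 - 0.4623*r^4 - 3.3969*r^3 - 6.8742*r^2 - 1.3065*r - 5.7285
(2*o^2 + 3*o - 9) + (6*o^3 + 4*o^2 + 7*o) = 6*o^3 + 6*o^2 + 10*o - 9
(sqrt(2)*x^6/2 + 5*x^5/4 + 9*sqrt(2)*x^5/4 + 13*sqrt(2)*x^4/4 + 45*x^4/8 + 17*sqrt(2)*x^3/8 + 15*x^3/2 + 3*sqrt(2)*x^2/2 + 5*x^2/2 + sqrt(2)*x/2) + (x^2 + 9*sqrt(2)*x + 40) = sqrt(2)*x^6/2 + 5*x^5/4 + 9*sqrt(2)*x^5/4 + 13*sqrt(2)*x^4/4 + 45*x^4/8 + 17*sqrt(2)*x^3/8 + 15*x^3/2 + 3*sqrt(2)*x^2/2 + 7*x^2/2 + 19*sqrt(2)*x/2 + 40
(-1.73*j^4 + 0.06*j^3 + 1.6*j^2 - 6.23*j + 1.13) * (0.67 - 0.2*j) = 0.346*j^5 - 1.1711*j^4 - 0.2798*j^3 + 2.318*j^2 - 4.4001*j + 0.7571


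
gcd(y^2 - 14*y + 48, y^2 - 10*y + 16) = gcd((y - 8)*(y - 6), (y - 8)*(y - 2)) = y - 8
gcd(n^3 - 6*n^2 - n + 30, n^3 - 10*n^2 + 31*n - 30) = n^2 - 8*n + 15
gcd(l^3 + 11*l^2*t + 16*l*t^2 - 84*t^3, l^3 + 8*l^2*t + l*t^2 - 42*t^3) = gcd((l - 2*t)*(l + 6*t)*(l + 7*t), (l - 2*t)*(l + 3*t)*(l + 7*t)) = -l^2 - 5*l*t + 14*t^2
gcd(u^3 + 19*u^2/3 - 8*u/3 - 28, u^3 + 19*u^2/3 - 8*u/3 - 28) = u^3 + 19*u^2/3 - 8*u/3 - 28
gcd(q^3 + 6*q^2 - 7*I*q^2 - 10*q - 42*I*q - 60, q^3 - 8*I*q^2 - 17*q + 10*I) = q^2 - 7*I*q - 10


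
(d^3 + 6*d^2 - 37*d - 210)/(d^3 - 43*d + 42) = (d + 5)/(d - 1)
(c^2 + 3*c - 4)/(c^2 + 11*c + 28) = (c - 1)/(c + 7)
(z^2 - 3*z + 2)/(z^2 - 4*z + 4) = (z - 1)/(z - 2)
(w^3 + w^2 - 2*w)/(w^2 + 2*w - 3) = w*(w + 2)/(w + 3)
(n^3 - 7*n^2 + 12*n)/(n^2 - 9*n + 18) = n*(n - 4)/(n - 6)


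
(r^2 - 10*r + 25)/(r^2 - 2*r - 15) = (r - 5)/(r + 3)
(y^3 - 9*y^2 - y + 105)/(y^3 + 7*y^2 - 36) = (y^2 - 12*y + 35)/(y^2 + 4*y - 12)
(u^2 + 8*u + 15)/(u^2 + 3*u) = (u + 5)/u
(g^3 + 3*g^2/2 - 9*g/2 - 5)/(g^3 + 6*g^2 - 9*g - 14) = (g + 5/2)/(g + 7)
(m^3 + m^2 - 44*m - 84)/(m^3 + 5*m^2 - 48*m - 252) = (m + 2)/(m + 6)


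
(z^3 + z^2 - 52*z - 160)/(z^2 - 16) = (z^2 - 3*z - 40)/(z - 4)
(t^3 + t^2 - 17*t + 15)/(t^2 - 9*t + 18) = (t^2 + 4*t - 5)/(t - 6)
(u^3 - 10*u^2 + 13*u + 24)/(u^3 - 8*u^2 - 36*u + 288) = (u^2 - 2*u - 3)/(u^2 - 36)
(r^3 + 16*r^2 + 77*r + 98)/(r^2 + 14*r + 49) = r + 2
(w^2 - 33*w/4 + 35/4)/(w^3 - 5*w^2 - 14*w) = (w - 5/4)/(w*(w + 2))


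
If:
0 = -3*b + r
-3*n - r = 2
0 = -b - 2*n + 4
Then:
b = -16/3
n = 14/3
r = -16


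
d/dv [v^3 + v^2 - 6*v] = 3*v^2 + 2*v - 6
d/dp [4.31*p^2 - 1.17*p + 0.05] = 8.62*p - 1.17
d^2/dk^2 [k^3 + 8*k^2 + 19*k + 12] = 6*k + 16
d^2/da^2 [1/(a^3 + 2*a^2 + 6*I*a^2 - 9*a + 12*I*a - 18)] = (12*a^2 + a*(32 + 24*I) + 6 + 24*I)/(a^7 + a^6*(6 + 12*I) + a^5*(-42 + 72*I) + a^4*(-316 + 36*I) + a^3*(-567 - 552*I) + a^2*(54 - 1296*I) + a*(972 - 864*I) + 648)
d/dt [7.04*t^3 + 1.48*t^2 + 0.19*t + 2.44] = 21.12*t^2 + 2.96*t + 0.19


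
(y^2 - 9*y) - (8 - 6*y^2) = 7*y^2 - 9*y - 8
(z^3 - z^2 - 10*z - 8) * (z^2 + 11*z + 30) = z^5 + 10*z^4 + 9*z^3 - 148*z^2 - 388*z - 240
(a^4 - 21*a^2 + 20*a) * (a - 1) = a^5 - a^4 - 21*a^3 + 41*a^2 - 20*a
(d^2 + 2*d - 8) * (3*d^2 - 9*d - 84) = 3*d^4 - 3*d^3 - 126*d^2 - 96*d + 672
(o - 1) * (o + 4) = o^2 + 3*o - 4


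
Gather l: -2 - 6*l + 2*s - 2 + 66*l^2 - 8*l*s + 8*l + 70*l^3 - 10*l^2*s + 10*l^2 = 70*l^3 + l^2*(76 - 10*s) + l*(2 - 8*s) + 2*s - 4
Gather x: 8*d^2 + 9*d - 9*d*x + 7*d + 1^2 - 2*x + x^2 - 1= 8*d^2 + 16*d + x^2 + x*(-9*d - 2)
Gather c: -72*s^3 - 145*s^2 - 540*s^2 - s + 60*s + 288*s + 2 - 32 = -72*s^3 - 685*s^2 + 347*s - 30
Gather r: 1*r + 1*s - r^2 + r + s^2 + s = -r^2 + 2*r + s^2 + 2*s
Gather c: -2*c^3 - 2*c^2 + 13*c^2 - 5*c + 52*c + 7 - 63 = -2*c^3 + 11*c^2 + 47*c - 56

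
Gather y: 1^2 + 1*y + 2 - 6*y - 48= -5*y - 45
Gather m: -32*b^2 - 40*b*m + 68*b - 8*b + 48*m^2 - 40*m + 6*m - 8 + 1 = -32*b^2 + 60*b + 48*m^2 + m*(-40*b - 34) - 7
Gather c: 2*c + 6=2*c + 6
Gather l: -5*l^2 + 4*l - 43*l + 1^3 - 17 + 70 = -5*l^2 - 39*l + 54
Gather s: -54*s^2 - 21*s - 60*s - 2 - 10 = -54*s^2 - 81*s - 12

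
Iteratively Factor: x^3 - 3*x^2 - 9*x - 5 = (x + 1)*(x^2 - 4*x - 5) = (x - 5)*(x + 1)*(x + 1)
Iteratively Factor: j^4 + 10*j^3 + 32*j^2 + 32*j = (j + 2)*(j^3 + 8*j^2 + 16*j) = (j + 2)*(j + 4)*(j^2 + 4*j) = (j + 2)*(j + 4)^2*(j)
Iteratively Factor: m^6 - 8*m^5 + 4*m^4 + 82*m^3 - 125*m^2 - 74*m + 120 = (m + 1)*(m^5 - 9*m^4 + 13*m^3 + 69*m^2 - 194*m + 120) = (m + 1)*(m + 3)*(m^4 - 12*m^3 + 49*m^2 - 78*m + 40) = (m - 1)*(m + 1)*(m + 3)*(m^3 - 11*m^2 + 38*m - 40) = (m - 5)*(m - 1)*(m + 1)*(m + 3)*(m^2 - 6*m + 8) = (m - 5)*(m - 2)*(m - 1)*(m + 1)*(m + 3)*(m - 4)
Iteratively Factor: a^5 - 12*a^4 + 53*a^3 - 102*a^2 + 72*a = (a - 2)*(a^4 - 10*a^3 + 33*a^2 - 36*a) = (a - 4)*(a - 2)*(a^3 - 6*a^2 + 9*a) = (a - 4)*(a - 3)*(a - 2)*(a^2 - 3*a) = a*(a - 4)*(a - 3)*(a - 2)*(a - 3)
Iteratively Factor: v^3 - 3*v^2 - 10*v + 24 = (v - 4)*(v^2 + v - 6) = (v - 4)*(v - 2)*(v + 3)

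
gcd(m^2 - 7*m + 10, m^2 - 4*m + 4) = m - 2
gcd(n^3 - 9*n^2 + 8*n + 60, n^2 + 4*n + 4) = n + 2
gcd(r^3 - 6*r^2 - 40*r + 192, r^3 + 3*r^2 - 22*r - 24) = r^2 + 2*r - 24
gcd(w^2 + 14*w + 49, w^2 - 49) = w + 7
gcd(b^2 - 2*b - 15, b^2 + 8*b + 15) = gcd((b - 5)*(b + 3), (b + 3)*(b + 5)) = b + 3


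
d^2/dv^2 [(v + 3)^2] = 2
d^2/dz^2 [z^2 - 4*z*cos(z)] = 4*z*cos(z) + 8*sin(z) + 2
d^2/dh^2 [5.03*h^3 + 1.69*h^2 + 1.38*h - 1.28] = 30.18*h + 3.38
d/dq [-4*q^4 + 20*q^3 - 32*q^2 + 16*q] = -16*q^3 + 60*q^2 - 64*q + 16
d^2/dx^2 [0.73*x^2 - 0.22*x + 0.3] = 1.46000000000000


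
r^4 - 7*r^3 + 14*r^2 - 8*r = r*(r - 4)*(r - 2)*(r - 1)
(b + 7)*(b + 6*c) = b^2 + 6*b*c + 7*b + 42*c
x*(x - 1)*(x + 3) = x^3 + 2*x^2 - 3*x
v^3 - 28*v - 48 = (v - 6)*(v + 2)*(v + 4)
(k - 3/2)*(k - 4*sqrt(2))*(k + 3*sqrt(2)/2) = k^3 - 5*sqrt(2)*k^2/2 - 3*k^2/2 - 12*k + 15*sqrt(2)*k/4 + 18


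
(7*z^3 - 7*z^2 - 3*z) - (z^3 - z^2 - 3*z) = 6*z^3 - 6*z^2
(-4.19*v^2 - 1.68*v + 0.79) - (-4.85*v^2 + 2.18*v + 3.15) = 0.659999999999999*v^2 - 3.86*v - 2.36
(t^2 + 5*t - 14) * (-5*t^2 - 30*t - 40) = -5*t^4 - 55*t^3 - 120*t^2 + 220*t + 560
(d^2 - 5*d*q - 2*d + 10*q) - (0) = d^2 - 5*d*q - 2*d + 10*q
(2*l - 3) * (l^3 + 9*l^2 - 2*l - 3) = 2*l^4 + 15*l^3 - 31*l^2 + 9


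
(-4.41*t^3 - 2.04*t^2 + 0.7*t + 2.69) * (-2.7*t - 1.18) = 11.907*t^4 + 10.7118*t^3 + 0.5172*t^2 - 8.089*t - 3.1742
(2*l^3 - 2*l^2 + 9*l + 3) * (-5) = -10*l^3 + 10*l^2 - 45*l - 15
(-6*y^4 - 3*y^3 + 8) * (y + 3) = -6*y^5 - 21*y^4 - 9*y^3 + 8*y + 24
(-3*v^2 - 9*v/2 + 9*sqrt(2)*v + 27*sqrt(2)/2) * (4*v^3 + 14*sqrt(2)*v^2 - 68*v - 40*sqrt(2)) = -12*v^5 - 18*v^4 - 6*sqrt(2)*v^4 - 9*sqrt(2)*v^3 + 456*v^3 - 492*sqrt(2)*v^2 + 684*v^2 - 738*sqrt(2)*v - 720*v - 1080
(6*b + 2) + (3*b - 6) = 9*b - 4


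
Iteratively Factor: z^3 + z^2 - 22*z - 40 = (z + 2)*(z^2 - z - 20) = (z - 5)*(z + 2)*(z + 4)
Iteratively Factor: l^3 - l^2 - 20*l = (l)*(l^2 - l - 20) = l*(l - 5)*(l + 4)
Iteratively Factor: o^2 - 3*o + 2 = (o - 1)*(o - 2)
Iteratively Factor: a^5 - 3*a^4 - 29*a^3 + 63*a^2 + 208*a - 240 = (a + 4)*(a^4 - 7*a^3 - a^2 + 67*a - 60) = (a - 4)*(a + 4)*(a^3 - 3*a^2 - 13*a + 15) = (a - 5)*(a - 4)*(a + 4)*(a^2 + 2*a - 3) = (a - 5)*(a - 4)*(a - 1)*(a + 4)*(a + 3)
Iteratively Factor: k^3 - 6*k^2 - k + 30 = (k - 3)*(k^2 - 3*k - 10) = (k - 5)*(k - 3)*(k + 2)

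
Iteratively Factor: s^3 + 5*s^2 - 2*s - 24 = (s - 2)*(s^2 + 7*s + 12) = (s - 2)*(s + 4)*(s + 3)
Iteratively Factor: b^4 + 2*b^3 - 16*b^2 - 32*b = (b + 4)*(b^3 - 2*b^2 - 8*b) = b*(b + 4)*(b^2 - 2*b - 8) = b*(b + 2)*(b + 4)*(b - 4)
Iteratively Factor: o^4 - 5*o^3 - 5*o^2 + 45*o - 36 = (o - 3)*(o^3 - 2*o^2 - 11*o + 12) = (o - 4)*(o - 3)*(o^2 + 2*o - 3) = (o - 4)*(o - 3)*(o - 1)*(o + 3)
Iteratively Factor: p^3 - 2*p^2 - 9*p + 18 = (p + 3)*(p^2 - 5*p + 6) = (p - 2)*(p + 3)*(p - 3)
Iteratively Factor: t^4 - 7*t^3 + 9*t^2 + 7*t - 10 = (t - 5)*(t^3 - 2*t^2 - t + 2) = (t - 5)*(t + 1)*(t^2 - 3*t + 2) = (t - 5)*(t - 1)*(t + 1)*(t - 2)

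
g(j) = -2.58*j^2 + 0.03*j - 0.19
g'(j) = 0.03 - 5.16*j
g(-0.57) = -1.05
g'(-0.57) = 2.97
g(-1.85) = -9.08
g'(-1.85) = 9.58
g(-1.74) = -8.05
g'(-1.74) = 9.01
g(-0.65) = -1.30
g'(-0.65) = 3.38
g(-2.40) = -15.12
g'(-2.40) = 12.41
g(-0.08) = -0.21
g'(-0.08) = 0.44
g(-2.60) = -17.71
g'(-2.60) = 13.45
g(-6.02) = -93.87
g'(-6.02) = 31.09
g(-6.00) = -93.25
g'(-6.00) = 30.99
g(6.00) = -92.89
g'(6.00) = -30.93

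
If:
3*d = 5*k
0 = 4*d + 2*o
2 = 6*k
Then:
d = 5/9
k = 1/3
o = -10/9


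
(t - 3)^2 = t^2 - 6*t + 9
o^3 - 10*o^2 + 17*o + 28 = (o - 7)*(o - 4)*(o + 1)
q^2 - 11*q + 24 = (q - 8)*(q - 3)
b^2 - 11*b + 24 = (b - 8)*(b - 3)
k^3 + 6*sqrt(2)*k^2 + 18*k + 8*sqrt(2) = (k + sqrt(2))^2*(k + 4*sqrt(2))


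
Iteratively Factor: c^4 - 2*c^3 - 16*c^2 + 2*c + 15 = (c + 3)*(c^3 - 5*c^2 - c + 5) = (c - 1)*(c + 3)*(c^2 - 4*c - 5) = (c - 5)*(c - 1)*(c + 3)*(c + 1)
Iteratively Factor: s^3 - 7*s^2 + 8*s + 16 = (s - 4)*(s^2 - 3*s - 4) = (s - 4)^2*(s + 1)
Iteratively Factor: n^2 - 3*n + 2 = (n - 2)*(n - 1)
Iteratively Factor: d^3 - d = (d + 1)*(d^2 - d) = (d - 1)*(d + 1)*(d)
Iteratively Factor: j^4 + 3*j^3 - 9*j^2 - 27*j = (j - 3)*(j^3 + 6*j^2 + 9*j) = (j - 3)*(j + 3)*(j^2 + 3*j) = (j - 3)*(j + 3)^2*(j)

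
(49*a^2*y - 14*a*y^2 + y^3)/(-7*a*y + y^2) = -7*a + y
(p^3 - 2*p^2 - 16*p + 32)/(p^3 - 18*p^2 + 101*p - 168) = (p^3 - 2*p^2 - 16*p + 32)/(p^3 - 18*p^2 + 101*p - 168)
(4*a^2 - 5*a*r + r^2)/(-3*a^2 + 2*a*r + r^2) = (-4*a + r)/(3*a + r)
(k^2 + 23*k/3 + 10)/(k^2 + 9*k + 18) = (k + 5/3)/(k + 3)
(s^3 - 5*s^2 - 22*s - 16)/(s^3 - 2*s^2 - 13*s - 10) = (s - 8)/(s - 5)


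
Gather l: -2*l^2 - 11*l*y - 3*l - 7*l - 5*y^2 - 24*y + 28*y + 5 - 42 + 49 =-2*l^2 + l*(-11*y - 10) - 5*y^2 + 4*y + 12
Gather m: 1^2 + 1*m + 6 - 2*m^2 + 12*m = -2*m^2 + 13*m + 7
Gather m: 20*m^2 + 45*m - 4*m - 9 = 20*m^2 + 41*m - 9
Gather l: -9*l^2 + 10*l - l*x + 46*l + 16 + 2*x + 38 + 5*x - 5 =-9*l^2 + l*(56 - x) + 7*x + 49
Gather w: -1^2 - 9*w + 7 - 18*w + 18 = 24 - 27*w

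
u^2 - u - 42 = (u - 7)*(u + 6)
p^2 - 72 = (p - 6*sqrt(2))*(p + 6*sqrt(2))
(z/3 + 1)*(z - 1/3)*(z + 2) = z^3/3 + 14*z^2/9 + 13*z/9 - 2/3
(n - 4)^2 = n^2 - 8*n + 16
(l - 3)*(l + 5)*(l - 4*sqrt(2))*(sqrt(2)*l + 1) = sqrt(2)*l^4 - 7*l^3 + 2*sqrt(2)*l^3 - 19*sqrt(2)*l^2 - 14*l^2 - 8*sqrt(2)*l + 105*l + 60*sqrt(2)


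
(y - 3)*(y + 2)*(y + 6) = y^3 + 5*y^2 - 12*y - 36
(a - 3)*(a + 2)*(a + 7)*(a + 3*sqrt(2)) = a^4 + 3*sqrt(2)*a^3 + 6*a^3 - 13*a^2 + 18*sqrt(2)*a^2 - 39*sqrt(2)*a - 42*a - 126*sqrt(2)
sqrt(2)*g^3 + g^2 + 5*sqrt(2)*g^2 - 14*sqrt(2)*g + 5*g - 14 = (g - 2)*(g + 7)*(sqrt(2)*g + 1)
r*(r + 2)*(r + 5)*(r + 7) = r^4 + 14*r^3 + 59*r^2 + 70*r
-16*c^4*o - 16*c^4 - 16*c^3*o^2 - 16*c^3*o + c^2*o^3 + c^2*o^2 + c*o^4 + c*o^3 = (-4*c + o)*(c + o)*(4*c + o)*(c*o + c)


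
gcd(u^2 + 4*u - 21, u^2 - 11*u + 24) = u - 3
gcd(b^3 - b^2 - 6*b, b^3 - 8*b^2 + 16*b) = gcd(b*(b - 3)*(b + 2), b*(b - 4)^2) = b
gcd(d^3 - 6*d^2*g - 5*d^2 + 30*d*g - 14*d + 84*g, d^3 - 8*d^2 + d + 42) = d^2 - 5*d - 14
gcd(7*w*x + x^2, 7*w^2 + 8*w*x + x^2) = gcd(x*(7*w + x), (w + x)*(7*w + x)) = 7*w + x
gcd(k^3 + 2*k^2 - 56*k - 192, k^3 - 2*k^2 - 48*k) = k^2 - 2*k - 48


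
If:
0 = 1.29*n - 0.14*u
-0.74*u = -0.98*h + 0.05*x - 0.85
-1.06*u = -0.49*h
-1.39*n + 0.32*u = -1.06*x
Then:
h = -1.32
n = -0.07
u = -0.61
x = 0.10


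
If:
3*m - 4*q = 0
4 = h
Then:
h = 4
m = 4*q/3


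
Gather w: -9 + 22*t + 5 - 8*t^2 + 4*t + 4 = -8*t^2 + 26*t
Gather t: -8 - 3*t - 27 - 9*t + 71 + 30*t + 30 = 18*t + 66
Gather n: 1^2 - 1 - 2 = -2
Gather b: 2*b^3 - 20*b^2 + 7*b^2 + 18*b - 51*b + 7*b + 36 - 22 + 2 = 2*b^3 - 13*b^2 - 26*b + 16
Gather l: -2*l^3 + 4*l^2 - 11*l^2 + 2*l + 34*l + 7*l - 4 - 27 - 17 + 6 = -2*l^3 - 7*l^2 + 43*l - 42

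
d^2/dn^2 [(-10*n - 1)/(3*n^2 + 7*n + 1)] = 2*(-(6*n + 7)^2*(10*n + 1) + (90*n + 73)*(3*n^2 + 7*n + 1))/(3*n^2 + 7*n + 1)^3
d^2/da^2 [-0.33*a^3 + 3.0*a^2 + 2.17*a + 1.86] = 6.0 - 1.98*a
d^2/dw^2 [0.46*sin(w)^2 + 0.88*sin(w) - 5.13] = -0.88*sin(w) + 0.92*cos(2*w)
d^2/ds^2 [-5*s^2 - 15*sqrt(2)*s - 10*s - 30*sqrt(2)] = -10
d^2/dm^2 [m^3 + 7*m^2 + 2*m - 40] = 6*m + 14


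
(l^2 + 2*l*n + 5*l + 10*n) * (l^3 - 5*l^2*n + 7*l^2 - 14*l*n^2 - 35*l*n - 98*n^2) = l^5 - 3*l^4*n + 12*l^4 - 24*l^3*n^2 - 36*l^3*n + 35*l^3 - 28*l^2*n^3 - 288*l^2*n^2 - 105*l^2*n - 336*l*n^3 - 840*l*n^2 - 980*n^3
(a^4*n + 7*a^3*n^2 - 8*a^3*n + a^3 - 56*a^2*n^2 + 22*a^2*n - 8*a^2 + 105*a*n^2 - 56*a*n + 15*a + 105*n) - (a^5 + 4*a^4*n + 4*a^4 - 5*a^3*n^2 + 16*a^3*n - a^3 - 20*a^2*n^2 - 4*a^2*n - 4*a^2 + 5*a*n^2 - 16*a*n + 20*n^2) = -a^5 - 3*a^4*n - 4*a^4 + 12*a^3*n^2 - 24*a^3*n + 2*a^3 - 36*a^2*n^2 + 26*a^2*n - 4*a^2 + 100*a*n^2 - 40*a*n + 15*a - 20*n^2 + 105*n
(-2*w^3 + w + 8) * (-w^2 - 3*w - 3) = 2*w^5 + 6*w^4 + 5*w^3 - 11*w^2 - 27*w - 24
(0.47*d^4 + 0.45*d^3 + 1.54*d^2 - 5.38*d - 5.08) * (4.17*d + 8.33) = 1.9599*d^5 + 5.7916*d^4 + 10.1703*d^3 - 9.6064*d^2 - 65.999*d - 42.3164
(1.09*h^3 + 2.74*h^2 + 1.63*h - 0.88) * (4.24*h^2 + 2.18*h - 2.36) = 4.6216*h^5 + 13.9938*h^4 + 10.312*h^3 - 6.6442*h^2 - 5.7652*h + 2.0768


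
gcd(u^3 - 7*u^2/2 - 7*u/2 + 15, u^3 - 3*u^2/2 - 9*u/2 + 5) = u^2 - u/2 - 5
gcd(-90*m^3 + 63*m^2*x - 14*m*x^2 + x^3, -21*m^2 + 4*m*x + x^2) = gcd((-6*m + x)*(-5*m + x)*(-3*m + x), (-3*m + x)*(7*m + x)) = -3*m + x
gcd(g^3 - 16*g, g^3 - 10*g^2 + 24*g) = g^2 - 4*g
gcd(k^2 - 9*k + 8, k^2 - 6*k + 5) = k - 1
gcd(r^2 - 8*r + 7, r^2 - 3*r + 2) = r - 1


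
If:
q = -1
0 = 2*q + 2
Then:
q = -1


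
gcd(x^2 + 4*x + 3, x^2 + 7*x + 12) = x + 3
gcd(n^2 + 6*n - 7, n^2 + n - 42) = n + 7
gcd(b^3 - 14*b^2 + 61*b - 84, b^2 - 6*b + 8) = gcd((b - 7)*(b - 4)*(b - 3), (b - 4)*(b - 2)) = b - 4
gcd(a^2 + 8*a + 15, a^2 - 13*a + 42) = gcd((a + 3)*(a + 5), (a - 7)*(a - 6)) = 1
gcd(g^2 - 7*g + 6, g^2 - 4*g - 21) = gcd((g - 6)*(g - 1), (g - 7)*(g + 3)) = 1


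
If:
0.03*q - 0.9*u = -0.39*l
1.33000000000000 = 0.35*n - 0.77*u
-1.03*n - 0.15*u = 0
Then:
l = -0.0769230769230769*q - 3.73853795211411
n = 0.24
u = -1.62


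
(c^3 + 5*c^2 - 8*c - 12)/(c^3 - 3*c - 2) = (c + 6)/(c + 1)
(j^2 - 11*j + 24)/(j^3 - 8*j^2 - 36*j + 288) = (j - 3)/(j^2 - 36)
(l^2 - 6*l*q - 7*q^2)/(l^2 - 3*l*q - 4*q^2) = (-l + 7*q)/(-l + 4*q)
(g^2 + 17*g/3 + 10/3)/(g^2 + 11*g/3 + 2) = (g + 5)/(g + 3)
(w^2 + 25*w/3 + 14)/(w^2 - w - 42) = (w + 7/3)/(w - 7)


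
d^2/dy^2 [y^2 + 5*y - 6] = 2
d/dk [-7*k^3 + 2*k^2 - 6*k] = -21*k^2 + 4*k - 6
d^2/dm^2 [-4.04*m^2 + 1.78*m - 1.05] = -8.08000000000000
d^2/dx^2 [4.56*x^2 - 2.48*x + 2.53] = 9.12000000000000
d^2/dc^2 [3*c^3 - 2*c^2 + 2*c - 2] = 18*c - 4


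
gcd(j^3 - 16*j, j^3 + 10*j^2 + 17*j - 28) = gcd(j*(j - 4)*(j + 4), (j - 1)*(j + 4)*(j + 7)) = j + 4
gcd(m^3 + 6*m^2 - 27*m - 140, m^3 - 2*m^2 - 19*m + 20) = m^2 - m - 20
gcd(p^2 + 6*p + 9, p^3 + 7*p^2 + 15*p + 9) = p^2 + 6*p + 9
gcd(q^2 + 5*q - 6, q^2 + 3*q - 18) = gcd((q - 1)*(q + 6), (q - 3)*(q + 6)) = q + 6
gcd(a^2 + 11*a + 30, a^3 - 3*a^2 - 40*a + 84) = a + 6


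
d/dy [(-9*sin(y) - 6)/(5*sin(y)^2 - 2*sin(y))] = 3*(15*cos(y) + 20/tan(y) - 4*cos(y)/sin(y)^2)/(5*sin(y) - 2)^2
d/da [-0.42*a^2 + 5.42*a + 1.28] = 5.42 - 0.84*a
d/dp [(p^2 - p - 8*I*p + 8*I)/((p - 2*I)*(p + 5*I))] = (p^2*(1 + 11*I) + p*(20 - 16*I) + 14 - 80*I)/(p^4 + 6*I*p^3 + 11*p^2 + 60*I*p + 100)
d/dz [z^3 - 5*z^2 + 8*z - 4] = 3*z^2 - 10*z + 8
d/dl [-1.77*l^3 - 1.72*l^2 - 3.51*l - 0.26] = -5.31*l^2 - 3.44*l - 3.51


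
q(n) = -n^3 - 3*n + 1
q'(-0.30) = -3.27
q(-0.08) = 1.24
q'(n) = -3*n^2 - 3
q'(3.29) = -35.47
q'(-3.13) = -32.39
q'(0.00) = -3.00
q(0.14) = 0.58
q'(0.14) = -3.06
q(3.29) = -44.48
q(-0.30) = 1.93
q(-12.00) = 1765.00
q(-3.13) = 41.05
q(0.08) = 0.76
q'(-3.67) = -43.41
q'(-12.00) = -435.00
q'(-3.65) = -42.97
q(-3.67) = 61.44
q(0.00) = 1.00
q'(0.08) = -3.02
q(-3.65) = 60.58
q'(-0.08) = -3.02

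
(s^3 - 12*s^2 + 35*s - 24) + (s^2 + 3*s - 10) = s^3 - 11*s^2 + 38*s - 34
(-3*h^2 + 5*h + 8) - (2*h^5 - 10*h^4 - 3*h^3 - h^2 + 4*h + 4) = -2*h^5 + 10*h^4 + 3*h^3 - 2*h^2 + h + 4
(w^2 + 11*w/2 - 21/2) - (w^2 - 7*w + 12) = 25*w/2 - 45/2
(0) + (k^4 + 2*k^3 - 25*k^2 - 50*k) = k^4 + 2*k^3 - 25*k^2 - 50*k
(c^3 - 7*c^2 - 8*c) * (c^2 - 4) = c^5 - 7*c^4 - 12*c^3 + 28*c^2 + 32*c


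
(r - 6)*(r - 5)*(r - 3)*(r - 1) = r^4 - 15*r^3 + 77*r^2 - 153*r + 90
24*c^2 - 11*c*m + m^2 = (-8*c + m)*(-3*c + m)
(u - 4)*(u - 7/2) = u^2 - 15*u/2 + 14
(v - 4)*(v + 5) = v^2 + v - 20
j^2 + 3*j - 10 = (j - 2)*(j + 5)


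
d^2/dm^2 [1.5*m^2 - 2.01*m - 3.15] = 3.00000000000000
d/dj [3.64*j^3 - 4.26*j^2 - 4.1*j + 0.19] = 10.92*j^2 - 8.52*j - 4.1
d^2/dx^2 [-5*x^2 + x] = -10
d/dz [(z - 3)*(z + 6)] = 2*z + 3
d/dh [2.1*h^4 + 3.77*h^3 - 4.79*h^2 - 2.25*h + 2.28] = 8.4*h^3 + 11.31*h^2 - 9.58*h - 2.25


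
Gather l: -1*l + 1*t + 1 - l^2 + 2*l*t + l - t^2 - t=-l^2 + 2*l*t - t^2 + 1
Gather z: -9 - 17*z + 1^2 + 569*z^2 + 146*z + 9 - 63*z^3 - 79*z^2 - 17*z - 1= -63*z^3 + 490*z^2 + 112*z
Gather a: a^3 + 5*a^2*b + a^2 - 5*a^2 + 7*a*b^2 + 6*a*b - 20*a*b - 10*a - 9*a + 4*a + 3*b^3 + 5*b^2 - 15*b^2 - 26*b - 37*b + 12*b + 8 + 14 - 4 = a^3 + a^2*(5*b - 4) + a*(7*b^2 - 14*b - 15) + 3*b^3 - 10*b^2 - 51*b + 18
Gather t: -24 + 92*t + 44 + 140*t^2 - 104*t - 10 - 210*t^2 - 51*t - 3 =-70*t^2 - 63*t + 7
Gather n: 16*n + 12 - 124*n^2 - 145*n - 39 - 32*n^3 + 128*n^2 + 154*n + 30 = -32*n^3 + 4*n^2 + 25*n + 3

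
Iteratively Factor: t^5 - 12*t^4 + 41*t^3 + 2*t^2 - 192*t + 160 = (t - 4)*(t^4 - 8*t^3 + 9*t^2 + 38*t - 40) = (t - 4)*(t - 1)*(t^3 - 7*t^2 + 2*t + 40) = (t - 4)^2*(t - 1)*(t^2 - 3*t - 10) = (t - 5)*(t - 4)^2*(t - 1)*(t + 2)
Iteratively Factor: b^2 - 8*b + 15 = (b - 5)*(b - 3)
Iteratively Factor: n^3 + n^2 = (n + 1)*(n^2) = n*(n + 1)*(n)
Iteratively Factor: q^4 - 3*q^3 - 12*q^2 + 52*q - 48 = (q + 4)*(q^3 - 7*q^2 + 16*q - 12) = (q - 3)*(q + 4)*(q^2 - 4*q + 4) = (q - 3)*(q - 2)*(q + 4)*(q - 2)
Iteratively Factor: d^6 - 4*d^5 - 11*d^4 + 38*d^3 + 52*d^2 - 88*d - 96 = (d - 3)*(d^5 - d^4 - 14*d^3 - 4*d^2 + 40*d + 32) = (d - 3)*(d + 2)*(d^4 - 3*d^3 - 8*d^2 + 12*d + 16) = (d - 3)*(d + 2)^2*(d^3 - 5*d^2 + 2*d + 8) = (d - 4)*(d - 3)*(d + 2)^2*(d^2 - d - 2) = (d - 4)*(d - 3)*(d - 2)*(d + 2)^2*(d + 1)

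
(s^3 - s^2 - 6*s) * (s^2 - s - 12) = s^5 - 2*s^4 - 17*s^3 + 18*s^2 + 72*s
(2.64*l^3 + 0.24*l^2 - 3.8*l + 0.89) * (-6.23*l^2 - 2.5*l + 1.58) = -16.4472*l^5 - 8.0952*l^4 + 27.2452*l^3 + 4.3345*l^2 - 8.229*l + 1.4062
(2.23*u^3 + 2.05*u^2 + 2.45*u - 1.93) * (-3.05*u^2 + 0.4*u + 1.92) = -6.8015*u^5 - 5.3605*u^4 - 2.3709*u^3 + 10.8025*u^2 + 3.932*u - 3.7056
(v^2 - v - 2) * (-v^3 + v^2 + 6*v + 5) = -v^5 + 2*v^4 + 7*v^3 - 3*v^2 - 17*v - 10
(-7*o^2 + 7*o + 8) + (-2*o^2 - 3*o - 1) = -9*o^2 + 4*o + 7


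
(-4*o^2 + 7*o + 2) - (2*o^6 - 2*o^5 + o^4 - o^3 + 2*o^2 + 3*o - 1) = -2*o^6 + 2*o^5 - o^4 + o^3 - 6*o^2 + 4*o + 3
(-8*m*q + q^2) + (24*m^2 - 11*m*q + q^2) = 24*m^2 - 19*m*q + 2*q^2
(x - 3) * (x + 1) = x^2 - 2*x - 3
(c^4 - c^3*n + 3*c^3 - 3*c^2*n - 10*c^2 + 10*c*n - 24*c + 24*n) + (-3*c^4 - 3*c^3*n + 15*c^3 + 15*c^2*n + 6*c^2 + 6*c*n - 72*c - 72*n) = -2*c^4 - 4*c^3*n + 18*c^3 + 12*c^2*n - 4*c^2 + 16*c*n - 96*c - 48*n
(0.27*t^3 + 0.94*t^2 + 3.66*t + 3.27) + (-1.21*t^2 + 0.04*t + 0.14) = 0.27*t^3 - 0.27*t^2 + 3.7*t + 3.41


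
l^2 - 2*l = l*(l - 2)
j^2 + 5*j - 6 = (j - 1)*(j + 6)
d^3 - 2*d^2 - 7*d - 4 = (d - 4)*(d + 1)^2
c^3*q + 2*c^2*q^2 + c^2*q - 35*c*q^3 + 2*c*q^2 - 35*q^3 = (c - 5*q)*(c + 7*q)*(c*q + q)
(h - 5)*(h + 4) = h^2 - h - 20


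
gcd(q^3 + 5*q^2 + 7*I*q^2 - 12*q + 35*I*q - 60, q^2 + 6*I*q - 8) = q + 4*I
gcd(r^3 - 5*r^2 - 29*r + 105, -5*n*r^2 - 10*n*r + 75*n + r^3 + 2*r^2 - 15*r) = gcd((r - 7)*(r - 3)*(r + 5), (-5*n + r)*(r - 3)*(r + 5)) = r^2 + 2*r - 15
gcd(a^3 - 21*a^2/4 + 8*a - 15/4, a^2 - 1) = a - 1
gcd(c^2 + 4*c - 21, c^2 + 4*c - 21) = c^2 + 4*c - 21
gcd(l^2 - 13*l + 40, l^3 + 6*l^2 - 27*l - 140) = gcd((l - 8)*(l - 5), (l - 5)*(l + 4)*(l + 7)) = l - 5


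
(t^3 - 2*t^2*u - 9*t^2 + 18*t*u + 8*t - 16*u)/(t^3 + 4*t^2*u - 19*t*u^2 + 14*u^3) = (t^2 - 9*t + 8)/(t^2 + 6*t*u - 7*u^2)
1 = 1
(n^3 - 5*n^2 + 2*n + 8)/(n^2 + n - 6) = (n^2 - 3*n - 4)/(n + 3)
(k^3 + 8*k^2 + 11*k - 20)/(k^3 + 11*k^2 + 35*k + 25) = (k^2 + 3*k - 4)/(k^2 + 6*k + 5)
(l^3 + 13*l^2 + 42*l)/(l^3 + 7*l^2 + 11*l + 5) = l*(l^2 + 13*l + 42)/(l^3 + 7*l^2 + 11*l + 5)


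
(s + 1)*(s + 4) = s^2 + 5*s + 4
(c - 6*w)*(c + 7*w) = c^2 + c*w - 42*w^2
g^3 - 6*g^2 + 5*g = g*(g - 5)*(g - 1)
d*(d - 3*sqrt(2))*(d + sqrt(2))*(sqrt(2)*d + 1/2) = sqrt(2)*d^4 - 7*d^3/2 - 7*sqrt(2)*d^2 - 3*d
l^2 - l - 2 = (l - 2)*(l + 1)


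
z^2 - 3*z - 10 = (z - 5)*(z + 2)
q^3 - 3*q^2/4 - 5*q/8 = q*(q - 5/4)*(q + 1/2)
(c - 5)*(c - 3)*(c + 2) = c^3 - 6*c^2 - c + 30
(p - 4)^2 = p^2 - 8*p + 16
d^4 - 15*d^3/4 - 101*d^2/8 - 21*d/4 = d*(d - 6)*(d + 1/2)*(d + 7/4)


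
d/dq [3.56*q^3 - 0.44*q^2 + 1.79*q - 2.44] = 10.68*q^2 - 0.88*q + 1.79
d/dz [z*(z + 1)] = 2*z + 1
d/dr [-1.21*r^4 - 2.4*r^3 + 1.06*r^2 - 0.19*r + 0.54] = -4.84*r^3 - 7.2*r^2 + 2.12*r - 0.19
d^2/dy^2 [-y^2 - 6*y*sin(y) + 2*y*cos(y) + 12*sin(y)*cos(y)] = 6*y*sin(y) - 2*y*cos(y) - 4*sin(y) - 24*sin(2*y) - 12*cos(y) - 2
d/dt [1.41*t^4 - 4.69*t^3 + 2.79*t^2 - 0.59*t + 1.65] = 5.64*t^3 - 14.07*t^2 + 5.58*t - 0.59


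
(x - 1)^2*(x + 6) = x^3 + 4*x^2 - 11*x + 6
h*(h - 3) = h^2 - 3*h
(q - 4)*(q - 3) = q^2 - 7*q + 12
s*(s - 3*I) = s^2 - 3*I*s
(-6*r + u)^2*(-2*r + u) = -72*r^3 + 60*r^2*u - 14*r*u^2 + u^3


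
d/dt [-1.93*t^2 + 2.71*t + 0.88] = 2.71 - 3.86*t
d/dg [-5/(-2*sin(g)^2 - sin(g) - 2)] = -5*(4*sin(g) + 1)*cos(g)/(sin(g) - cos(2*g) + 3)^2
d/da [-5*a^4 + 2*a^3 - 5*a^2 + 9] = 2*a*(-10*a^2 + 3*a - 5)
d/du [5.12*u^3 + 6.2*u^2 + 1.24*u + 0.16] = 15.36*u^2 + 12.4*u + 1.24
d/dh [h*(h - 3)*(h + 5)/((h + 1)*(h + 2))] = (h^4 + 6*h^3 + 27*h^2 + 8*h - 30)/(h^4 + 6*h^3 + 13*h^2 + 12*h + 4)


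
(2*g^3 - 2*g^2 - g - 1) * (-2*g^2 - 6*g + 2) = -4*g^5 - 8*g^4 + 18*g^3 + 4*g^2 + 4*g - 2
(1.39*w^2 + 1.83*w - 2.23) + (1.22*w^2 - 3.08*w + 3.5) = 2.61*w^2 - 1.25*w + 1.27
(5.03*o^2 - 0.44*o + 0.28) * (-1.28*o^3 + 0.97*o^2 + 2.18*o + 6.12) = -6.4384*o^5 + 5.4423*o^4 + 10.1802*o^3 + 30.096*o^2 - 2.0824*o + 1.7136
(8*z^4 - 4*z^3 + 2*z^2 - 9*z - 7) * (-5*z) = -40*z^5 + 20*z^4 - 10*z^3 + 45*z^2 + 35*z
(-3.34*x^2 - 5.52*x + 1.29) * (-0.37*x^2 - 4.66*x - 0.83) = 1.2358*x^4 + 17.6068*x^3 + 28.0181*x^2 - 1.4298*x - 1.0707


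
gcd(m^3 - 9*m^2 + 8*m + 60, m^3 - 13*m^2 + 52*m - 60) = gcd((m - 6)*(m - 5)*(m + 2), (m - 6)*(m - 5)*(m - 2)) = m^2 - 11*m + 30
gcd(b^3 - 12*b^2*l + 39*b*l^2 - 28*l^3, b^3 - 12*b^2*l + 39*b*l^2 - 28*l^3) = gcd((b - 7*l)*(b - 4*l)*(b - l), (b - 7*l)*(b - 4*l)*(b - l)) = b^3 - 12*b^2*l + 39*b*l^2 - 28*l^3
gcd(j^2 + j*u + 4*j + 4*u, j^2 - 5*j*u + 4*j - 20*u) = j + 4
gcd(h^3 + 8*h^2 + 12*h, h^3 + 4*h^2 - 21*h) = h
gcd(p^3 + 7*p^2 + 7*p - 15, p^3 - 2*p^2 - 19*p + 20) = p - 1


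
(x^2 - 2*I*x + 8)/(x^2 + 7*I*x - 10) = (x - 4*I)/(x + 5*I)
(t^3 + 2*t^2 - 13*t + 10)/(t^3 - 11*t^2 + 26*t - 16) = (t + 5)/(t - 8)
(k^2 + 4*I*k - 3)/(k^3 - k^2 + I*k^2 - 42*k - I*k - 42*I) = (k + 3*I)/(k^2 - k - 42)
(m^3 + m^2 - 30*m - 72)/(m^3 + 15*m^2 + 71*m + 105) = (m^2 - 2*m - 24)/(m^2 + 12*m + 35)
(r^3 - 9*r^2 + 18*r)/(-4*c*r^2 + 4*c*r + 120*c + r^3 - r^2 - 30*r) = r*(r - 3)/(-4*c*r - 20*c + r^2 + 5*r)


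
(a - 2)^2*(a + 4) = a^3 - 12*a + 16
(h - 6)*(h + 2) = h^2 - 4*h - 12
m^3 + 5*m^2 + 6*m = m*(m + 2)*(m + 3)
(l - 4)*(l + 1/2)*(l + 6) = l^3 + 5*l^2/2 - 23*l - 12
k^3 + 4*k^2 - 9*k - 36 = (k - 3)*(k + 3)*(k + 4)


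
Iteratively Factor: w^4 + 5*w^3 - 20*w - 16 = (w + 4)*(w^3 + w^2 - 4*w - 4) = (w + 2)*(w + 4)*(w^2 - w - 2) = (w - 2)*(w + 2)*(w + 4)*(w + 1)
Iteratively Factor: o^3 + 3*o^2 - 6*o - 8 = (o + 4)*(o^2 - o - 2) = (o - 2)*(o + 4)*(o + 1)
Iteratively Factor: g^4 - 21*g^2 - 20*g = (g + 4)*(g^3 - 4*g^2 - 5*g) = g*(g + 4)*(g^2 - 4*g - 5) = g*(g + 1)*(g + 4)*(g - 5)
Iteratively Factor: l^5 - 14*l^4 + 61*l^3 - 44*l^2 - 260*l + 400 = (l - 2)*(l^4 - 12*l^3 + 37*l^2 + 30*l - 200) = (l - 5)*(l - 2)*(l^3 - 7*l^2 + 2*l + 40) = (l - 5)*(l - 2)*(l + 2)*(l^2 - 9*l + 20) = (l - 5)^2*(l - 2)*(l + 2)*(l - 4)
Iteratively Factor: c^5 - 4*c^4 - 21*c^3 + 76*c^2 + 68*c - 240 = (c - 3)*(c^4 - c^3 - 24*c^2 + 4*c + 80) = (c - 3)*(c + 4)*(c^3 - 5*c^2 - 4*c + 20) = (c - 3)*(c - 2)*(c + 4)*(c^2 - 3*c - 10) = (c - 5)*(c - 3)*(c - 2)*(c + 4)*(c + 2)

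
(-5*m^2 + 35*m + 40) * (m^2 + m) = -5*m^4 + 30*m^3 + 75*m^2 + 40*m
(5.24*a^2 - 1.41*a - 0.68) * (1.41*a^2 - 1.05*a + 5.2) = 7.3884*a^4 - 7.4901*a^3 + 27.7697*a^2 - 6.618*a - 3.536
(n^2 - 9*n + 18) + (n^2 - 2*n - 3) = 2*n^2 - 11*n + 15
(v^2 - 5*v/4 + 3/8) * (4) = 4*v^2 - 5*v + 3/2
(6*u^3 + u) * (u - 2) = 6*u^4 - 12*u^3 + u^2 - 2*u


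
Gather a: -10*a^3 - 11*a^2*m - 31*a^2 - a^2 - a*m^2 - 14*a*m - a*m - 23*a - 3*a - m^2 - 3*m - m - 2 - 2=-10*a^3 + a^2*(-11*m - 32) + a*(-m^2 - 15*m - 26) - m^2 - 4*m - 4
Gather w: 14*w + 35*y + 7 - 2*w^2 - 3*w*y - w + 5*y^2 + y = -2*w^2 + w*(13 - 3*y) + 5*y^2 + 36*y + 7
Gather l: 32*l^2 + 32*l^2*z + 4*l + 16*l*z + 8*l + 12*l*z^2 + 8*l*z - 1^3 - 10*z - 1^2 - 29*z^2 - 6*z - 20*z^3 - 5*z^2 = l^2*(32*z + 32) + l*(12*z^2 + 24*z + 12) - 20*z^3 - 34*z^2 - 16*z - 2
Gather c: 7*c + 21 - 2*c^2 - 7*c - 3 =18 - 2*c^2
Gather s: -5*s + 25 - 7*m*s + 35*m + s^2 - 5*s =35*m + s^2 + s*(-7*m - 10) + 25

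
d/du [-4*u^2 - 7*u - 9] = -8*u - 7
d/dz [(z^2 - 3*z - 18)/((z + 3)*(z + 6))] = 12/(z^2 + 12*z + 36)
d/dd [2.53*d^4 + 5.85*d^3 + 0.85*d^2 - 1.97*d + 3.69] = 10.12*d^3 + 17.55*d^2 + 1.7*d - 1.97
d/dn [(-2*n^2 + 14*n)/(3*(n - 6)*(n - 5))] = 4*(2*n^2 - 30*n + 105)/(3*(n^4 - 22*n^3 + 181*n^2 - 660*n + 900))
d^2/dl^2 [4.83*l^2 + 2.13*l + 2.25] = 9.66000000000000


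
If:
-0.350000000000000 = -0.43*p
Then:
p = 0.81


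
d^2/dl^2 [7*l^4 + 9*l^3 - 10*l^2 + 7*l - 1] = 84*l^2 + 54*l - 20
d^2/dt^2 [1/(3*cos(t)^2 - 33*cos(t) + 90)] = (-4*sin(t)^4/3 + sin(t)^2 - 495*cos(t)/4 + 11*cos(3*t)/4 + 61)/((cos(t) - 6)^3*(cos(t) - 5)^3)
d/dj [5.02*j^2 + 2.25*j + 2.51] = 10.04*j + 2.25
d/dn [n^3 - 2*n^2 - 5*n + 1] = 3*n^2 - 4*n - 5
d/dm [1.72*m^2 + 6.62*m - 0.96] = 3.44*m + 6.62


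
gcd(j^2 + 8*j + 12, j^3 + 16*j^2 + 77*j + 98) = j + 2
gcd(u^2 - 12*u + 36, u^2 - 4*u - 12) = u - 6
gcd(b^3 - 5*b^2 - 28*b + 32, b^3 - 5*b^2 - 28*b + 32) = b^3 - 5*b^2 - 28*b + 32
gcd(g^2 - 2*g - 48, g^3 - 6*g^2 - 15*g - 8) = g - 8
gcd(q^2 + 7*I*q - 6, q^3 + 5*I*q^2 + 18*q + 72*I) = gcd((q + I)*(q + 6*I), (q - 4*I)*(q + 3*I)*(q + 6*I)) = q + 6*I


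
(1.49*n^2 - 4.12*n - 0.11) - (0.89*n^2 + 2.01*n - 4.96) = 0.6*n^2 - 6.13*n + 4.85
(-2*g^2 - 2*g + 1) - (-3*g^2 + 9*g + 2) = g^2 - 11*g - 1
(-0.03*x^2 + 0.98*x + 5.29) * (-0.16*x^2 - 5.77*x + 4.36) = 0.0048*x^4 + 0.0163*x^3 - 6.6318*x^2 - 26.2505*x + 23.0644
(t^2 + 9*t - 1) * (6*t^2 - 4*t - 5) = 6*t^4 + 50*t^3 - 47*t^2 - 41*t + 5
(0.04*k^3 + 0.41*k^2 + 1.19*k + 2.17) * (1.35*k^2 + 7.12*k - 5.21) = 0.054*k^5 + 0.8383*k^4 + 4.3173*k^3 + 9.2662*k^2 + 9.2505*k - 11.3057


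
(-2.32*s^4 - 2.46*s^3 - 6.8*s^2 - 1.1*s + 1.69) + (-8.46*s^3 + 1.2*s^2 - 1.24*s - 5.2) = -2.32*s^4 - 10.92*s^3 - 5.6*s^2 - 2.34*s - 3.51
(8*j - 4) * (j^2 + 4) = 8*j^3 - 4*j^2 + 32*j - 16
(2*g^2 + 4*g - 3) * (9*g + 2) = 18*g^3 + 40*g^2 - 19*g - 6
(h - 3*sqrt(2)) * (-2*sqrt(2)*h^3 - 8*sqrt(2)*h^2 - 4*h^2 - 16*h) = -2*sqrt(2)*h^4 - 8*sqrt(2)*h^3 + 8*h^3 + 12*sqrt(2)*h^2 + 32*h^2 + 48*sqrt(2)*h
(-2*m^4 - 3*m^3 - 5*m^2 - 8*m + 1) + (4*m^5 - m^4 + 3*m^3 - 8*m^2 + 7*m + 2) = 4*m^5 - 3*m^4 - 13*m^2 - m + 3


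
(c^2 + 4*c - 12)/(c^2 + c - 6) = (c + 6)/(c + 3)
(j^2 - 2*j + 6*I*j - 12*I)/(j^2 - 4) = (j + 6*I)/(j + 2)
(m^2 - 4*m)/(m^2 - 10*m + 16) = m*(m - 4)/(m^2 - 10*m + 16)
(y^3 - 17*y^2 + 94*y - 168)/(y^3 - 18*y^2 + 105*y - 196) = (y - 6)/(y - 7)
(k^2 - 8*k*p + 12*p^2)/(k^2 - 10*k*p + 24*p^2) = (-k + 2*p)/(-k + 4*p)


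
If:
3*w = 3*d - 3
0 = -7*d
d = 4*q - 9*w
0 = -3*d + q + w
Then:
No Solution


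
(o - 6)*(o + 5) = o^2 - o - 30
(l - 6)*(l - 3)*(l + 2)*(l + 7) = l^4 - 49*l^2 + 36*l + 252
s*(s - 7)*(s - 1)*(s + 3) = s^4 - 5*s^3 - 17*s^2 + 21*s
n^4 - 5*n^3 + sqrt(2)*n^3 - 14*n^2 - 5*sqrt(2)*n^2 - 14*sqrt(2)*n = n*(n - 7)*(n + 2)*(n + sqrt(2))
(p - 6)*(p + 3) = p^2 - 3*p - 18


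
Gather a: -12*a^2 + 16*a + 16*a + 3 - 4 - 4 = -12*a^2 + 32*a - 5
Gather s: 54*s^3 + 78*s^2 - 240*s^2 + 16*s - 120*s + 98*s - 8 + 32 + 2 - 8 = 54*s^3 - 162*s^2 - 6*s + 18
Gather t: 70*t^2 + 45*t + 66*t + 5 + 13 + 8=70*t^2 + 111*t + 26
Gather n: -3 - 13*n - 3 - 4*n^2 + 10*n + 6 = -4*n^2 - 3*n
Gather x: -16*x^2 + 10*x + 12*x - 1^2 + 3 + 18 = -16*x^2 + 22*x + 20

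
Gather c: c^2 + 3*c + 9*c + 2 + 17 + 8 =c^2 + 12*c + 27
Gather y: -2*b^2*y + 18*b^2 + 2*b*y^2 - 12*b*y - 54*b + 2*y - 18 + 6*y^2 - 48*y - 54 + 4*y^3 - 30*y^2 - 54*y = 18*b^2 - 54*b + 4*y^3 + y^2*(2*b - 24) + y*(-2*b^2 - 12*b - 100) - 72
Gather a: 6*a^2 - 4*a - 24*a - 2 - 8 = 6*a^2 - 28*a - 10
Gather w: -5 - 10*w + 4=-10*w - 1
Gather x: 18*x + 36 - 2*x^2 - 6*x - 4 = -2*x^2 + 12*x + 32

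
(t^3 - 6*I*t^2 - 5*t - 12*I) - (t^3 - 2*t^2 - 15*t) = 2*t^2 - 6*I*t^2 + 10*t - 12*I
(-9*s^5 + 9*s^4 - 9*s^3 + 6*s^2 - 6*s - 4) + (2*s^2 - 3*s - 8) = -9*s^5 + 9*s^4 - 9*s^3 + 8*s^2 - 9*s - 12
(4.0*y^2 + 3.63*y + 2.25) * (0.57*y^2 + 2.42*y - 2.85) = 2.28*y^4 + 11.7491*y^3 - 1.3329*y^2 - 4.9005*y - 6.4125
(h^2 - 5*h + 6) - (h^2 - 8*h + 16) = 3*h - 10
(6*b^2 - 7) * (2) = 12*b^2 - 14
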